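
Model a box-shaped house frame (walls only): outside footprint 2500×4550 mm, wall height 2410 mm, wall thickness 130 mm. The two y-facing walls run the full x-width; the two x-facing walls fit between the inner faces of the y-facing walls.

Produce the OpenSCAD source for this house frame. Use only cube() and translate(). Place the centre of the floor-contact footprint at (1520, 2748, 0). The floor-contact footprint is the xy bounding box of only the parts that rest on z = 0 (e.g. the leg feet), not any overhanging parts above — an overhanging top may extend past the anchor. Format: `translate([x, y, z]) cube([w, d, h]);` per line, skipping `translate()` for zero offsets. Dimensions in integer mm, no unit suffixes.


translate([270, 473, 0]) cube([2500, 130, 2410]);
translate([270, 4893, 0]) cube([2500, 130, 2410]);
translate([270, 603, 0]) cube([130, 4290, 2410]);
translate([2640, 603, 0]) cube([130, 4290, 2410]);


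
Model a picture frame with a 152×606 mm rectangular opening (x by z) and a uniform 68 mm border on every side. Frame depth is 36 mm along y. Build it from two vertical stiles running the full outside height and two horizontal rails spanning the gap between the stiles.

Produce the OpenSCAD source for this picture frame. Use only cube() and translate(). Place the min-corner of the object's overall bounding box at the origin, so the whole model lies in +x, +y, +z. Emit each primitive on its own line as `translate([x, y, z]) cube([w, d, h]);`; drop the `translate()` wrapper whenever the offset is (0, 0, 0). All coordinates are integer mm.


cube([68, 36, 742]);
translate([220, 0, 0]) cube([68, 36, 742]);
translate([68, 0, 0]) cube([152, 36, 68]);
translate([68, 0, 674]) cube([152, 36, 68]);


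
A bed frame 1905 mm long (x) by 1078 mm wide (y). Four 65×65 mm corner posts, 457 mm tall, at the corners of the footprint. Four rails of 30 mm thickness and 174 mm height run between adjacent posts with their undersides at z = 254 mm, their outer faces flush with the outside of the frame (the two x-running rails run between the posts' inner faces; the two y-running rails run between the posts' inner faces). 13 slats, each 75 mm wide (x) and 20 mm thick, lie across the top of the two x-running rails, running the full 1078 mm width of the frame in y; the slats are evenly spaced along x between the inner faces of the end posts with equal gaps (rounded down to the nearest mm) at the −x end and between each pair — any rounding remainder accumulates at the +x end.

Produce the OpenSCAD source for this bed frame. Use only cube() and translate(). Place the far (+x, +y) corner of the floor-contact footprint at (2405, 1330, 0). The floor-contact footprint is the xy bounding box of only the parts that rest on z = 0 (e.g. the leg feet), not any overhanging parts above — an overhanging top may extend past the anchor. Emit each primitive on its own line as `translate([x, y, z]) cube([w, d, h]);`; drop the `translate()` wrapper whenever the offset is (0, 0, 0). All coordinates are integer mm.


// slat z = rail_z + rail_h = 254 + 174 = 428
// slat gap = ⌊(1775 − 13·75) / 14⌋ = 57
translate([500, 252, 0]) cube([65, 65, 457]);
translate([500, 1265, 0]) cube([65, 65, 457]);
translate([2340, 252, 0]) cube([65, 65, 457]);
translate([2340, 1265, 0]) cube([65, 65, 457]);
translate([565, 252, 254]) cube([1775, 30, 174]);
translate([565, 1300, 254]) cube([1775, 30, 174]);
translate([500, 317, 254]) cube([30, 948, 174]);
translate([2375, 317, 254]) cube([30, 948, 174]);
translate([622, 252, 428]) cube([75, 1078, 20]);
translate([754, 252, 428]) cube([75, 1078, 20]);
translate([886, 252, 428]) cube([75, 1078, 20]);
translate([1018, 252, 428]) cube([75, 1078, 20]);
translate([1150, 252, 428]) cube([75, 1078, 20]);
translate([1282, 252, 428]) cube([75, 1078, 20]);
translate([1414, 252, 428]) cube([75, 1078, 20]);
translate([1546, 252, 428]) cube([75, 1078, 20]);
translate([1678, 252, 428]) cube([75, 1078, 20]);
translate([1810, 252, 428]) cube([75, 1078, 20]);
translate([1942, 252, 428]) cube([75, 1078, 20]);
translate([2074, 252, 428]) cube([75, 1078, 20]);
translate([2206, 252, 428]) cube([75, 1078, 20]);


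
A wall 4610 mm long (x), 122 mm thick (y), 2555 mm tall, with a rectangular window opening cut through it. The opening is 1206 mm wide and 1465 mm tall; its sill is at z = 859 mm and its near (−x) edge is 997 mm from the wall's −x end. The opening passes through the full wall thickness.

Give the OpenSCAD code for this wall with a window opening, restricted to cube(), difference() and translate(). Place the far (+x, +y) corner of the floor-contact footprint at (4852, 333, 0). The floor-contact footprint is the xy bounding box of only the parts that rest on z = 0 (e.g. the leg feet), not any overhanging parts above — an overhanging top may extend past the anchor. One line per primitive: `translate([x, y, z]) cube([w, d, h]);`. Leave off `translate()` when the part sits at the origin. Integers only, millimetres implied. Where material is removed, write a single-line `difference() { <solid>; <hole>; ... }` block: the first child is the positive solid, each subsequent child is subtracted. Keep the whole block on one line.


difference() { translate([242, 211, 0]) cube([4610, 122, 2555]); translate([1239, 211, 859]) cube([1206, 122, 1465]); }


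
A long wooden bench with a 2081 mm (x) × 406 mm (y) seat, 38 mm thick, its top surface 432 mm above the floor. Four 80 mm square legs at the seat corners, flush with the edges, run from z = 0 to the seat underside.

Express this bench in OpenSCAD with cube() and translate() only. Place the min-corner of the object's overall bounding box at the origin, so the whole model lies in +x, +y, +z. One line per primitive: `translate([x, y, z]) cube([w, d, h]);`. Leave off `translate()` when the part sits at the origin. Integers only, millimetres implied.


translate([0, 0, 394]) cube([2081, 406, 38]);
cube([80, 80, 394]);
translate([0, 326, 0]) cube([80, 80, 394]);
translate([2001, 0, 0]) cube([80, 80, 394]);
translate([2001, 326, 0]) cube([80, 80, 394]);


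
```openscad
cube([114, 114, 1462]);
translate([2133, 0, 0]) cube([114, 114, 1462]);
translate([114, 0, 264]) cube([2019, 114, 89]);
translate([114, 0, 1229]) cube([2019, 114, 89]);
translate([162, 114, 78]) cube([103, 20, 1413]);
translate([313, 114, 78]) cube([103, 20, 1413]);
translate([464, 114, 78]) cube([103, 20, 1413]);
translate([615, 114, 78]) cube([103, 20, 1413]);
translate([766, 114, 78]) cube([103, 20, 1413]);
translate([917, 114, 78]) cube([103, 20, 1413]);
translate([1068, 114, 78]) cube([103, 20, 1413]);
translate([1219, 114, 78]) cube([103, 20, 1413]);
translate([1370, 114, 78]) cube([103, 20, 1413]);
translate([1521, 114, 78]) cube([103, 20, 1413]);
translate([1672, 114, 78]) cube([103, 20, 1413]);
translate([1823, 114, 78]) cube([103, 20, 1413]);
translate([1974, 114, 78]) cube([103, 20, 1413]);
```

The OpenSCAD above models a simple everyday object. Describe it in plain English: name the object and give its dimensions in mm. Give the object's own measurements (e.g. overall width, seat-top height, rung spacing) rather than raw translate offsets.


A fence section. Two 114×114 mm posts, 1462 mm tall, stand on the floor with a clear span of 2019 mm between their inner faces. Two horizontal rails of 114×89 mm section span the gap between the posts with their undersides at z = 264 mm and z = 1229 mm, flush with the posts' −y face. 13 pickets, each 103 mm wide, 20 mm thick and 1413 mm tall, are fixed to the +y face of the rails with their bottoms at z = 78 mm, spaced across the span with a 48 mm gap after the −x post and between neighbouring pickets, with 56 mm left before the +x post.


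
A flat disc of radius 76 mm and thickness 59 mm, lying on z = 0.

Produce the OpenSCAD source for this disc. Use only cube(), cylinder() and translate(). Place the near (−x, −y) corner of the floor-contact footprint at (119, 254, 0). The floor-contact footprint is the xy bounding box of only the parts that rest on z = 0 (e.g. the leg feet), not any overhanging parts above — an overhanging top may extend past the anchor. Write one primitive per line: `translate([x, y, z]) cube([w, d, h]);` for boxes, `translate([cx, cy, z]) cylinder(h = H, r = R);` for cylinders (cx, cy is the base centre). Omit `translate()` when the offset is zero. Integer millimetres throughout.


translate([195, 330, 0]) cylinder(h = 59, r = 76);


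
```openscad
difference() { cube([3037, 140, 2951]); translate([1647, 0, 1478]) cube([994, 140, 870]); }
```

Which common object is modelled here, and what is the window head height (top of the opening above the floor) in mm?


A wall with a window opening. The window head height is 2348 mm.

A wall with a rectangular opening subtracted — a window. Sill at z = 1478, opening 870 mm tall, so the head is at 1478 + 870 = 2348 mm.


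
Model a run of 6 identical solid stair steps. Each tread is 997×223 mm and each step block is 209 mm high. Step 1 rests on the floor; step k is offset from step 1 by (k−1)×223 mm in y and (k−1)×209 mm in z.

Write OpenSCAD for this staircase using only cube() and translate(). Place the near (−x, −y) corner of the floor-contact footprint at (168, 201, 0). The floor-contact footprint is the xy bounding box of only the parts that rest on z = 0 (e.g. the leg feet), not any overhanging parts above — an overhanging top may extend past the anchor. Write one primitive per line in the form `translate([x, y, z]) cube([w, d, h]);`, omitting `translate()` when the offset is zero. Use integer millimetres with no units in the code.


translate([168, 201, 0]) cube([997, 223, 209]);
translate([168, 424, 209]) cube([997, 223, 209]);
translate([168, 647, 418]) cube([997, 223, 209]);
translate([168, 870, 627]) cube([997, 223, 209]);
translate([168, 1093, 836]) cube([997, 223, 209]);
translate([168, 1316, 1045]) cube([997, 223, 209]);


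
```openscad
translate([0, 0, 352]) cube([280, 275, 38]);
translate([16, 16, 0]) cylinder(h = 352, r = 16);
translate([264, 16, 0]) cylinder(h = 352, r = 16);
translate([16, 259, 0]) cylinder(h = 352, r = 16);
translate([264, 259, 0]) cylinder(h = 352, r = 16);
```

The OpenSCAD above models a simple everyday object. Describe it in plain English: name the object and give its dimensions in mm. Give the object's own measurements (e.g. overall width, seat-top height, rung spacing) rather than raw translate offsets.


A simple wooden stool: a rectangular seat 280 mm (x) by 275 mm (y), 38 mm thick, top face at z = 390 mm, on four round legs, each 32 mm in diameter. The legs rest on z = 0, each leg's axis is inset half a diameter from the nearest pair of seat edges (so the leg's bounding box is flush with the corner).


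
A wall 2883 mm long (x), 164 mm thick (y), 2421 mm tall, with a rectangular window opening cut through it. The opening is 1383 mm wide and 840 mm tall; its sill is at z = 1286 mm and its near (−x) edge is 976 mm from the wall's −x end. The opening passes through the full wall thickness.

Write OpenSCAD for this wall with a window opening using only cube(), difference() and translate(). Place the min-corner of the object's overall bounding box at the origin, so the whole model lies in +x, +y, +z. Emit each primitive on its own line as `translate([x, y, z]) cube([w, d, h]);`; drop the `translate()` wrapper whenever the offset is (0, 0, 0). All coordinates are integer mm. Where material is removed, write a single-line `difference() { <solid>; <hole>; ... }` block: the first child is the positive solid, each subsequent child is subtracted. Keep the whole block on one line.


difference() { cube([2883, 164, 2421]); translate([976, 0, 1286]) cube([1383, 164, 840]); }


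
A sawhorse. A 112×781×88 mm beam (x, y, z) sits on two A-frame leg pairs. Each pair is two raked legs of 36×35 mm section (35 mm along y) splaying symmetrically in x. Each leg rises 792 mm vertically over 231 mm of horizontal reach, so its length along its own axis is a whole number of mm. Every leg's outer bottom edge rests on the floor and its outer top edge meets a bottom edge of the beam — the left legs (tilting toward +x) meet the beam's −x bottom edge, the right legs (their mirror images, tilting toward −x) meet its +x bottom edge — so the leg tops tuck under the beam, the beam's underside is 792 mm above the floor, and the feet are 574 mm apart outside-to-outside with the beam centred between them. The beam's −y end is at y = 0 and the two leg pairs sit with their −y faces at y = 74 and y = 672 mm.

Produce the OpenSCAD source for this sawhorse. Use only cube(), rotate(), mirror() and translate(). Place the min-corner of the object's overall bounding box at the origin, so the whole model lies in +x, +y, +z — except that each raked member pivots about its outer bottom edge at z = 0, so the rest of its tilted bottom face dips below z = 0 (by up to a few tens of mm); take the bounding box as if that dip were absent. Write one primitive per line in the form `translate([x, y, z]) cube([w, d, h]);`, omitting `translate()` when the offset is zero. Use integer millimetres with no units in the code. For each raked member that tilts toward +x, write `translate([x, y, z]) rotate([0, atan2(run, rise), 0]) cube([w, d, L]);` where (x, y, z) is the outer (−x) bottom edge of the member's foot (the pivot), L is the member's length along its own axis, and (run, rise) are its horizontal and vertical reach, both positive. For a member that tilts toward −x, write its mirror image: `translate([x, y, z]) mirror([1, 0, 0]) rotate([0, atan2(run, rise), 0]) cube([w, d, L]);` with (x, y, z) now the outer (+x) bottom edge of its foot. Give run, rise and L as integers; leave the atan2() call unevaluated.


// leg length = √(231² + 792²) = 825
// right-leg outer foot x = 2·231 + 112 = 574
// beam min-corner = (231, 0, 792)
translate([231, 0, 792]) cube([112, 781, 88]);
translate([0, 74, 0]) rotate([0, atan2(231, 792), 0]) cube([36, 35, 825]);
translate([574, 74, 0]) mirror([1, 0, 0]) rotate([0, atan2(231, 792), 0]) cube([36, 35, 825]);
translate([0, 672, 0]) rotate([0, atan2(231, 792), 0]) cube([36, 35, 825]);
translate([574, 672, 0]) mirror([1, 0, 0]) rotate([0, atan2(231, 792), 0]) cube([36, 35, 825]);


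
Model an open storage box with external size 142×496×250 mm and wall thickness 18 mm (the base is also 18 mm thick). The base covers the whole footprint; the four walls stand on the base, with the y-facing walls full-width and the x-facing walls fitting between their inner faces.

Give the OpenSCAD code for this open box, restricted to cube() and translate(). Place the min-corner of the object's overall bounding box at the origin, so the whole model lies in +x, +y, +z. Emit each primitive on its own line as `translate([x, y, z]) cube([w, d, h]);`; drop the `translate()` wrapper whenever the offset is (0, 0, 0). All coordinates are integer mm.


cube([142, 496, 18]);
translate([0, 0, 18]) cube([142, 18, 232]);
translate([0, 478, 18]) cube([142, 18, 232]);
translate([0, 18, 18]) cube([18, 460, 232]);
translate([124, 18, 18]) cube([18, 460, 232]);


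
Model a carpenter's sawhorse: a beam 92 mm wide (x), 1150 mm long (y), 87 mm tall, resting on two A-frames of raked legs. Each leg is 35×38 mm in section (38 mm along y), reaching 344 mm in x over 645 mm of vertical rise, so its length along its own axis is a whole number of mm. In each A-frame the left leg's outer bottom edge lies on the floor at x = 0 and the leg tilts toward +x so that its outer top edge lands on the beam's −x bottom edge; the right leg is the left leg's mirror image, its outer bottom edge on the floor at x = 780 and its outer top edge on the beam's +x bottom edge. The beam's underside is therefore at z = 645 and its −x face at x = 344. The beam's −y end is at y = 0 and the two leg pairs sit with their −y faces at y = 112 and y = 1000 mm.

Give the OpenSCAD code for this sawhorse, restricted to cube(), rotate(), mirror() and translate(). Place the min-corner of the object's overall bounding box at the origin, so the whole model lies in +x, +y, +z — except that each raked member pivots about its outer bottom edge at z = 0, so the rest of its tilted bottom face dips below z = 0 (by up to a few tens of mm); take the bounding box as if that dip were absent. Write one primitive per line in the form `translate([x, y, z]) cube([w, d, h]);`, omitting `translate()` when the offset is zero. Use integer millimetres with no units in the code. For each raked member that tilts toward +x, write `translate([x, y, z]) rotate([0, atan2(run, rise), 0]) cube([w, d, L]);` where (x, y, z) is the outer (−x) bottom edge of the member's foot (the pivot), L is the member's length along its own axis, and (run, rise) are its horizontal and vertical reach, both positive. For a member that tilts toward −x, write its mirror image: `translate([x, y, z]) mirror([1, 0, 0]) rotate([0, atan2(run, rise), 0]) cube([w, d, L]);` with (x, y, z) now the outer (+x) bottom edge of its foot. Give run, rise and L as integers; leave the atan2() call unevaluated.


// leg length = √(344² + 645²) = 731
// right-leg outer foot x = 2·344 + 92 = 780
// beam min-corner = (344, 0, 645)
translate([344, 0, 645]) cube([92, 1150, 87]);
translate([0, 112, 0]) rotate([0, atan2(344, 645), 0]) cube([35, 38, 731]);
translate([780, 112, 0]) mirror([1, 0, 0]) rotate([0, atan2(344, 645), 0]) cube([35, 38, 731]);
translate([0, 1000, 0]) rotate([0, atan2(344, 645), 0]) cube([35, 38, 731]);
translate([780, 1000, 0]) mirror([1, 0, 0]) rotate([0, atan2(344, 645), 0]) cube([35, 38, 731]);


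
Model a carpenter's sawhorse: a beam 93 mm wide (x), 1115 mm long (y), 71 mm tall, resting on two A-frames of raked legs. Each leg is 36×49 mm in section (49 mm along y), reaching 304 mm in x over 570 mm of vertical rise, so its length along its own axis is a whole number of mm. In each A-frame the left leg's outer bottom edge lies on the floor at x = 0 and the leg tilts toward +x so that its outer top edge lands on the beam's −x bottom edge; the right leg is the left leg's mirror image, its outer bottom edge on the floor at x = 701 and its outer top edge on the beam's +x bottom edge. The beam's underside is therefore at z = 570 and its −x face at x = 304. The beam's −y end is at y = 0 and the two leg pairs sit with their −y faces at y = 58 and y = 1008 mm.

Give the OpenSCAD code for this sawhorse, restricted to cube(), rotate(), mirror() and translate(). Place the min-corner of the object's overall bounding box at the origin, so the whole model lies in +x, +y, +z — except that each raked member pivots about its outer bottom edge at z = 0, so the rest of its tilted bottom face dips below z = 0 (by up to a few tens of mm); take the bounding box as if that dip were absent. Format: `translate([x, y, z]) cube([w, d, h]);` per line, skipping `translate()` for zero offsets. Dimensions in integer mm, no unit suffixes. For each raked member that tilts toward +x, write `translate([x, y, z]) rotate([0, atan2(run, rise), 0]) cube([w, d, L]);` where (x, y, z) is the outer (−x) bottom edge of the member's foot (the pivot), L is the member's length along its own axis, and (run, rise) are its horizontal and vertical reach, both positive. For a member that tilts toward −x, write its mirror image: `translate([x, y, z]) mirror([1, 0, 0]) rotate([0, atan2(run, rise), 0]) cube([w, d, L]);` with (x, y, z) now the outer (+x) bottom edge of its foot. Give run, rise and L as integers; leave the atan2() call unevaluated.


// leg length = √(304² + 570²) = 646
// right-leg outer foot x = 2·304 + 93 = 701
// beam min-corner = (304, 0, 570)
translate([304, 0, 570]) cube([93, 1115, 71]);
translate([0, 58, 0]) rotate([0, atan2(304, 570), 0]) cube([36, 49, 646]);
translate([701, 58, 0]) mirror([1, 0, 0]) rotate([0, atan2(304, 570), 0]) cube([36, 49, 646]);
translate([0, 1008, 0]) rotate([0, atan2(304, 570), 0]) cube([36, 49, 646]);
translate([701, 1008, 0]) mirror([1, 0, 0]) rotate([0, atan2(304, 570), 0]) cube([36, 49, 646]);


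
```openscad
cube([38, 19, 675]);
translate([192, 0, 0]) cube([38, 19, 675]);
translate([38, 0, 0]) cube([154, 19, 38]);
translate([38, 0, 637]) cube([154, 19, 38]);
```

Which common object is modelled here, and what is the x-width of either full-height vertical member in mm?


A picture frame. The border width is 38 mm.

Four thin pieces enclosing a rectangular opening — a picture frame. The two full-height stiles are 675 mm tall; the top rail sits at z = 637 and is 38 mm tall, so the border above the opening is 675 − 637 = 38 mm, matching the stile x-width.


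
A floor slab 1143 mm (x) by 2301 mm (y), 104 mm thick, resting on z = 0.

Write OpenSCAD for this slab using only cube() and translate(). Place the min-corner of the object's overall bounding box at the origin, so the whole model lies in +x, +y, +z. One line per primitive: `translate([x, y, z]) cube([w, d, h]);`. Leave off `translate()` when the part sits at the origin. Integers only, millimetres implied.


cube([1143, 2301, 104]);


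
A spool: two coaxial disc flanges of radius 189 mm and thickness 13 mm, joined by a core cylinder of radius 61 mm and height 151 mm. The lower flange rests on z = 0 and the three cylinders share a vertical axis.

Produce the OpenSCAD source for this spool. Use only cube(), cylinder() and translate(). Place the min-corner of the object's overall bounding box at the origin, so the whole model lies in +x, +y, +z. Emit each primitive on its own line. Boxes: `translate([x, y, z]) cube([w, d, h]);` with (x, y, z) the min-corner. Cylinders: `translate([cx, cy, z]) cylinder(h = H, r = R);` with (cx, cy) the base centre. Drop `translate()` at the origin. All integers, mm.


translate([189, 189, 0]) cylinder(h = 13, r = 189);
translate([189, 189, 13]) cylinder(h = 151, r = 61);
translate([189, 189, 164]) cylinder(h = 13, r = 189);


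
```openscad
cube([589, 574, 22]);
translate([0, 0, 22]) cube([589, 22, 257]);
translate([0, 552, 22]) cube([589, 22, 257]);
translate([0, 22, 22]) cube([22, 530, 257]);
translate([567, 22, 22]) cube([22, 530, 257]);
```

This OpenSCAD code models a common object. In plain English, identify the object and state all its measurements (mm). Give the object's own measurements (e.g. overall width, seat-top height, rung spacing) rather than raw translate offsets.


An open-topped rectangular box: outside dimensions 589×574×279 mm, with a uniform wall and base thickness of 22 mm. The base is a full 589×574 slab on the floor; four walls sit on top of the base. The front and back walls (the −y and +y sides) span the full width; the two side walls fit between them.


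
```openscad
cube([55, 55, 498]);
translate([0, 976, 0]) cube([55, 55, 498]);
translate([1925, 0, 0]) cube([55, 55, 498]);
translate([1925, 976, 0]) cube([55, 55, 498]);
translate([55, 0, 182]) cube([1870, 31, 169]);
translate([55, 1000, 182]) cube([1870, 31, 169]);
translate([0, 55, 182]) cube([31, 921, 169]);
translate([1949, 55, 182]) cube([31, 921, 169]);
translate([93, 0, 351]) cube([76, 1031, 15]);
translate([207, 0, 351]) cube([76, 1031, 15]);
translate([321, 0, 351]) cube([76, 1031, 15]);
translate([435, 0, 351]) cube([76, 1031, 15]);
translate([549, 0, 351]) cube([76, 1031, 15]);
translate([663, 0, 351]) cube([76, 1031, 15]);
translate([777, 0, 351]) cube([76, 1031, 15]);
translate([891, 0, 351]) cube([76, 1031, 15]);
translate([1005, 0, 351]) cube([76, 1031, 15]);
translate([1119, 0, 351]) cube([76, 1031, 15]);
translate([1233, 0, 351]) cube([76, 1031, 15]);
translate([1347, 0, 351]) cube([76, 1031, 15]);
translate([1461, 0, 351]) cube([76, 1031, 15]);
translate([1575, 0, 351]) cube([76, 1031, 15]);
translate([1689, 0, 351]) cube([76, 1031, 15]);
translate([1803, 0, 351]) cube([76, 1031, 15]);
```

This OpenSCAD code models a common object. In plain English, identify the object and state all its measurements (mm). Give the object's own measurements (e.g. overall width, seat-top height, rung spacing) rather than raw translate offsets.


A bed frame 1980 mm long (x) by 1031 mm wide (y). Four 55×55 mm corner posts, 498 mm tall, at the corners of the footprint. Four rails of 31 mm thickness and 169 mm height run between adjacent posts with their undersides at z = 182 mm, their outer faces flush with the outside of the frame (the two x-running rails run between the posts' inner faces; the two y-running rails run between the posts' inner faces). 16 slats, each 76 mm wide (x) and 15 mm thick, lie across the top of the two x-running rails, running the full 1031 mm width of the frame in y; along x they sit between the end posts with a 38 mm gap after the −x posts and between neighbouring slats, leaving 46 mm before the +x posts.


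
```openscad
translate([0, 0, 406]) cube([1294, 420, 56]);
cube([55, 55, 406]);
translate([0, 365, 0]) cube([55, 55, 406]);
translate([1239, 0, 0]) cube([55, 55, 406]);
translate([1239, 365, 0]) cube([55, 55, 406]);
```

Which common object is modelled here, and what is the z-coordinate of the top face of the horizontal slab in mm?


A bench. The seat-top height is 462 mm.

A long slab on four corner posts — a bench. The slab sits at z = 406 with thickness 56, so the top is 406 + 56 = 462 mm.


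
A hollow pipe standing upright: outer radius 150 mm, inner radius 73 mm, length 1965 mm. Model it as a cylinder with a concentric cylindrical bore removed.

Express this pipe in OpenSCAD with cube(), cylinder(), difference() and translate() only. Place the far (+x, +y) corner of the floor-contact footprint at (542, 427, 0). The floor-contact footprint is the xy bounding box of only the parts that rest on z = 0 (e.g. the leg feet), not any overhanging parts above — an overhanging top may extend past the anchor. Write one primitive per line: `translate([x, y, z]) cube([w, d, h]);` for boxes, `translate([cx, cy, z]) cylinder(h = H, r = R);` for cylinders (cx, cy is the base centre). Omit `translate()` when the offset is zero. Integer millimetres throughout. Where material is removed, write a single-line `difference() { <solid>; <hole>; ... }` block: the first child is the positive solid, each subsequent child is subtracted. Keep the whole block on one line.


difference() { translate([392, 277, 0]) cylinder(h = 1965, r = 150); translate([392, 277, 0]) cylinder(h = 1965, r = 73); }


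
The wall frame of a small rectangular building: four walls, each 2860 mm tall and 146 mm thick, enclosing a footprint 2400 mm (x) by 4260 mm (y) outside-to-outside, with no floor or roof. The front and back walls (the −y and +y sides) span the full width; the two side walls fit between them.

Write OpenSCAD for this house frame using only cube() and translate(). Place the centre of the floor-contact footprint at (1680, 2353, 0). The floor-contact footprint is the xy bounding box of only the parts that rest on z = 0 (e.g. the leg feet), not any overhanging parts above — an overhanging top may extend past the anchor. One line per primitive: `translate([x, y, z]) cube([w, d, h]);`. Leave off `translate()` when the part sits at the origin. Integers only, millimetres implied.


translate([480, 223, 0]) cube([2400, 146, 2860]);
translate([480, 4337, 0]) cube([2400, 146, 2860]);
translate([480, 369, 0]) cube([146, 3968, 2860]);
translate([2734, 369, 0]) cube([146, 3968, 2860]);


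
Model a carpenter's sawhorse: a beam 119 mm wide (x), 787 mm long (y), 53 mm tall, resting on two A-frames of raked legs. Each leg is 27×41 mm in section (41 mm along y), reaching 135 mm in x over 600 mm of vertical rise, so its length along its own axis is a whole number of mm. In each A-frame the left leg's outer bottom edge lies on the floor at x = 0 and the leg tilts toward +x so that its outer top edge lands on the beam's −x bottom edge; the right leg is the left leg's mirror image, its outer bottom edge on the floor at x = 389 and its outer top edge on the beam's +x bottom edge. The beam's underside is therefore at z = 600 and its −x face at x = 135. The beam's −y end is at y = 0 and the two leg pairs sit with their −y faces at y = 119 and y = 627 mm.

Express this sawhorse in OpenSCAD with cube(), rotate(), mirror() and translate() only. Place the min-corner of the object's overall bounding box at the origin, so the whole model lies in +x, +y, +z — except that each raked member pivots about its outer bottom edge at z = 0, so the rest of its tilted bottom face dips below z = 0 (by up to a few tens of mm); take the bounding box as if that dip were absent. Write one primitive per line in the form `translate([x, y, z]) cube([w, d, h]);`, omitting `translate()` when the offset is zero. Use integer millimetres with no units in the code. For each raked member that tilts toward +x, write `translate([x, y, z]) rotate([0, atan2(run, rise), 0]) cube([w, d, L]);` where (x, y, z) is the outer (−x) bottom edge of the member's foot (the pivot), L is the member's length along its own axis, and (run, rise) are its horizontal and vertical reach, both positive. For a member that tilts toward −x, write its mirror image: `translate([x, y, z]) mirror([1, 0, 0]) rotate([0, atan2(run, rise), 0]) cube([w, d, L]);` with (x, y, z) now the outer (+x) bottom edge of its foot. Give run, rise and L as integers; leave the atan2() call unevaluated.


translate([135, 0, 600]) cube([119, 787, 53]);
translate([0, 119, 0]) rotate([0, atan2(135, 600), 0]) cube([27, 41, 615]);
translate([389, 119, 0]) mirror([1, 0, 0]) rotate([0, atan2(135, 600), 0]) cube([27, 41, 615]);
translate([0, 627, 0]) rotate([0, atan2(135, 600), 0]) cube([27, 41, 615]);
translate([389, 627, 0]) mirror([1, 0, 0]) rotate([0, atan2(135, 600), 0]) cube([27, 41, 615]);


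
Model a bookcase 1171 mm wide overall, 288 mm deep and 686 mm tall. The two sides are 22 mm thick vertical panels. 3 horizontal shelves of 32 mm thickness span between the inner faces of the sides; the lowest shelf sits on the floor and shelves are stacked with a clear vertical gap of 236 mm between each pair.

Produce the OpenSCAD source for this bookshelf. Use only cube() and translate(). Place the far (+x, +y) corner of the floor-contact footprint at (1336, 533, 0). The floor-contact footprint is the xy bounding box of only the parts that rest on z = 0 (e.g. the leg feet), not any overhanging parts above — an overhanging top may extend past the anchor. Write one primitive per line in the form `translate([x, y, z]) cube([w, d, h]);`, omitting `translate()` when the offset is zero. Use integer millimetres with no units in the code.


translate([165, 245, 0]) cube([22, 288, 686]);
translate([1314, 245, 0]) cube([22, 288, 686]);
translate([187, 245, 0]) cube([1127, 288, 32]);
translate([187, 245, 268]) cube([1127, 288, 32]);
translate([187, 245, 536]) cube([1127, 288, 32]);


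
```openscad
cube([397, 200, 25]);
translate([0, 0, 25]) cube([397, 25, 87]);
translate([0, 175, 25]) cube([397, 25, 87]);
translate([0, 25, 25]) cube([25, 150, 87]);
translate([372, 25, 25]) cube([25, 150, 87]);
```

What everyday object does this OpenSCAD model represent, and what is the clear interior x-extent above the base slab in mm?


An open box. The internal width is 347 mm.

A 397×200 base slab with four walls standing on it — an open box. The base is 397 mm wide and the walls are 25 mm thick, so the internal width is 397 − 2 × 25 = 347 mm.


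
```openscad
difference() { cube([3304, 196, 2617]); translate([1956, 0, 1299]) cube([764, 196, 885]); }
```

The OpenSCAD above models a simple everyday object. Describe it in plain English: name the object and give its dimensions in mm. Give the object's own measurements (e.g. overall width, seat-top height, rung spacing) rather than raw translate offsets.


A wall 3304 mm long (x), 196 mm thick (y), 2617 mm tall, with a rectangular window opening cut through it. The opening is 764 mm wide and 885 mm tall; its sill is at z = 1299 mm and its near (−x) edge is 1956 mm from the wall's −x end. The opening passes through the full wall thickness.


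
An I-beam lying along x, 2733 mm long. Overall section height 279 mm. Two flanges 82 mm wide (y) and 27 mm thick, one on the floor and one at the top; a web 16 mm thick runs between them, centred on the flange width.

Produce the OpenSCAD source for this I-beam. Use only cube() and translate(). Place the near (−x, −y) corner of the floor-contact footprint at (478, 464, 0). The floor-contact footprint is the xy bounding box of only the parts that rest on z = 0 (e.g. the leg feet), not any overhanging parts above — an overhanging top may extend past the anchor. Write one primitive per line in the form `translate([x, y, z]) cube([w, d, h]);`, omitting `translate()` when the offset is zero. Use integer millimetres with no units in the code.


translate([478, 464, 0]) cube([2733, 82, 27]);
translate([478, 497, 27]) cube([2733, 16, 225]);
translate([478, 464, 252]) cube([2733, 82, 27]);


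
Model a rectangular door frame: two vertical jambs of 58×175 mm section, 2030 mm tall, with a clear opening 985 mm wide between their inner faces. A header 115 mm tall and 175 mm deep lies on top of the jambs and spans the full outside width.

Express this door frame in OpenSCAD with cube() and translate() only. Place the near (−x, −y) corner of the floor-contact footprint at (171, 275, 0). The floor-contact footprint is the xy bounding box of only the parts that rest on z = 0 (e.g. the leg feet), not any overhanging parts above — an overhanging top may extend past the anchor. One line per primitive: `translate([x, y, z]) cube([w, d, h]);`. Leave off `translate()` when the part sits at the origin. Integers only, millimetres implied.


translate([171, 275, 0]) cube([58, 175, 2030]);
translate([1214, 275, 0]) cube([58, 175, 2030]);
translate([171, 275, 2030]) cube([1101, 175, 115]);


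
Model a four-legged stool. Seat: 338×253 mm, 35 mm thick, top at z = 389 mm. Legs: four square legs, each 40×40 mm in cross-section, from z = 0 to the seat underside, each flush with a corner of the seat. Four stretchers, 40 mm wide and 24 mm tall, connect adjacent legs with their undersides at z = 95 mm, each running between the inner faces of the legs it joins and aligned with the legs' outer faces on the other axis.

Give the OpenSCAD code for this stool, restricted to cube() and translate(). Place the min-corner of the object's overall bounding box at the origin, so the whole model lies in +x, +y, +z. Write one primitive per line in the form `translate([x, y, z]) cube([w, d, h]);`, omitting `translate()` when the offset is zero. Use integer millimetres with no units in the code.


translate([0, 0, 354]) cube([338, 253, 35]);
cube([40, 40, 354]);
translate([298, 0, 0]) cube([40, 40, 354]);
translate([0, 213, 0]) cube([40, 40, 354]);
translate([298, 213, 0]) cube([40, 40, 354]);
translate([40, 0, 95]) cube([258, 40, 24]);
translate([40, 213, 95]) cube([258, 40, 24]);
translate([0, 40, 95]) cube([40, 173, 24]);
translate([298, 40, 95]) cube([40, 173, 24]);


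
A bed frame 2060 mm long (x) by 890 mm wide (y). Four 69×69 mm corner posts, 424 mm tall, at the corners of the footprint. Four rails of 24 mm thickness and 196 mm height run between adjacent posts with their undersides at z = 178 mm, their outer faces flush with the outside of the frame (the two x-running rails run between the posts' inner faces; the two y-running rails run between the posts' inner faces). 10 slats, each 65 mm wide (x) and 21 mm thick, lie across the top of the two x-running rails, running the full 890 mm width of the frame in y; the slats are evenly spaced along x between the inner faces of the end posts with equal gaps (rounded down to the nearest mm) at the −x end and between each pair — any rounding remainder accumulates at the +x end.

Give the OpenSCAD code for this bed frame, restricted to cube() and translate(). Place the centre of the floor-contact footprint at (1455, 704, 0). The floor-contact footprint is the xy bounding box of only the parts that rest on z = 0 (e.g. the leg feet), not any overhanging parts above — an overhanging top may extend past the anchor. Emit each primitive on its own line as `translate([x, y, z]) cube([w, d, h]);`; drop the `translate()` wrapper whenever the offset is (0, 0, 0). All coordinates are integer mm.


// slat z = rail_z + rail_h = 178 + 196 = 374
// slat gap = ⌊(1922 − 10·65) / 11⌋ = 115
translate([425, 259, 0]) cube([69, 69, 424]);
translate([425, 1080, 0]) cube([69, 69, 424]);
translate([2416, 259, 0]) cube([69, 69, 424]);
translate([2416, 1080, 0]) cube([69, 69, 424]);
translate([494, 259, 178]) cube([1922, 24, 196]);
translate([494, 1125, 178]) cube([1922, 24, 196]);
translate([425, 328, 178]) cube([24, 752, 196]);
translate([2461, 328, 178]) cube([24, 752, 196]);
translate([609, 259, 374]) cube([65, 890, 21]);
translate([789, 259, 374]) cube([65, 890, 21]);
translate([969, 259, 374]) cube([65, 890, 21]);
translate([1149, 259, 374]) cube([65, 890, 21]);
translate([1329, 259, 374]) cube([65, 890, 21]);
translate([1509, 259, 374]) cube([65, 890, 21]);
translate([1689, 259, 374]) cube([65, 890, 21]);
translate([1869, 259, 374]) cube([65, 890, 21]);
translate([2049, 259, 374]) cube([65, 890, 21]);
translate([2229, 259, 374]) cube([65, 890, 21]);


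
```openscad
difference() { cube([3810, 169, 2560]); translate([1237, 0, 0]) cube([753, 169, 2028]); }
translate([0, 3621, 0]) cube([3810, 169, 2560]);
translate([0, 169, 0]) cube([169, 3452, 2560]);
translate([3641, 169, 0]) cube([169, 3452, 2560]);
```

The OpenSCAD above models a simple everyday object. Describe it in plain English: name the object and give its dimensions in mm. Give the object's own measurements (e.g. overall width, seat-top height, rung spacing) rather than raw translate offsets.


A single room: four walls, each 2560 mm tall and 169 mm thick, enclosing an outside footprint 3810×3790 mm (x × y), no floor or roof. The front and back walls (−y and +y sides) run the full x-width; the side walls fit between their inner faces. A door opening 753 mm wide and 2028 mm tall is cut through the front wall from the floor up, its −x edge 1237 mm from the wall's −x end.


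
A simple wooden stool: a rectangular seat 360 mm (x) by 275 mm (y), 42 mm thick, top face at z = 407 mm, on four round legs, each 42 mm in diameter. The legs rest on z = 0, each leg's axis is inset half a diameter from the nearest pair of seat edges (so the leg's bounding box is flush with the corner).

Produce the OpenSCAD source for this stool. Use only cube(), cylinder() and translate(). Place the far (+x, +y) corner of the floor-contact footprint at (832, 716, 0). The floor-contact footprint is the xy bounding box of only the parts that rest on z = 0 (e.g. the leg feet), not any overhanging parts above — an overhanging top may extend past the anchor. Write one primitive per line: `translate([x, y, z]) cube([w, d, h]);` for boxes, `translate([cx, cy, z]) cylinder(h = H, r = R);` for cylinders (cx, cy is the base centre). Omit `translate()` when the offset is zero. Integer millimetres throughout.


translate([472, 441, 365]) cube([360, 275, 42]);
translate([493, 462, 0]) cylinder(h = 365, r = 21);
translate([811, 462, 0]) cylinder(h = 365, r = 21);
translate([493, 695, 0]) cylinder(h = 365, r = 21);
translate([811, 695, 0]) cylinder(h = 365, r = 21);


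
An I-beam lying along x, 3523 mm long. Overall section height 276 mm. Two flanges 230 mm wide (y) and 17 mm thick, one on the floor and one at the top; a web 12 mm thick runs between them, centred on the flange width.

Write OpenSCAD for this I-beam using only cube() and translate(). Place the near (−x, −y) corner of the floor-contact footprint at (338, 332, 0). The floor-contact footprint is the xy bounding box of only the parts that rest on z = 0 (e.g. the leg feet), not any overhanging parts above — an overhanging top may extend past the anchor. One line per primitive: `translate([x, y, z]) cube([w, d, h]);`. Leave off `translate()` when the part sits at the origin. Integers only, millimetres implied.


translate([338, 332, 0]) cube([3523, 230, 17]);
translate([338, 441, 17]) cube([3523, 12, 242]);
translate([338, 332, 259]) cube([3523, 230, 17]);


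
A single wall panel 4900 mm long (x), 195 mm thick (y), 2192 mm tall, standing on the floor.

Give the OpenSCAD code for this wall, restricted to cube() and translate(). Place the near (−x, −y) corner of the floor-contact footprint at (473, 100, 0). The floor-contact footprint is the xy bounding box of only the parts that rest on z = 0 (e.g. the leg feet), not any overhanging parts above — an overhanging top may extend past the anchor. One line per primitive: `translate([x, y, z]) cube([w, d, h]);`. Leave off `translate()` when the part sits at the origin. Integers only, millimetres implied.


translate([473, 100, 0]) cube([4900, 195, 2192]);
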